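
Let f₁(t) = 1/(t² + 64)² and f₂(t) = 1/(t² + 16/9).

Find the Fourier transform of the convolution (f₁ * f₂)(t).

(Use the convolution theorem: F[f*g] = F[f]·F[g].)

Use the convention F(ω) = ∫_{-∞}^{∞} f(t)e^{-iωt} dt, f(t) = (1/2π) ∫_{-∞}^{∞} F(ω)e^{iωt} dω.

F[f₁*f₂](ω) = \frac{3 \pi^{2} \left(8 \left|{\omega}\right| + 1\right) e^{- \frac{28 \left|{\omega}\right|}{3}}}{4096}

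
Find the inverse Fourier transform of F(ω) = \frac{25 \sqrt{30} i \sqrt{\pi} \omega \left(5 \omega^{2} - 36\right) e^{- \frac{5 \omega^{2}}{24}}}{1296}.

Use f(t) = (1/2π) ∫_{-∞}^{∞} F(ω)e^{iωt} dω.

f(t) = 8 t^{3} e^{- \frac{6 t^{2}}{5}}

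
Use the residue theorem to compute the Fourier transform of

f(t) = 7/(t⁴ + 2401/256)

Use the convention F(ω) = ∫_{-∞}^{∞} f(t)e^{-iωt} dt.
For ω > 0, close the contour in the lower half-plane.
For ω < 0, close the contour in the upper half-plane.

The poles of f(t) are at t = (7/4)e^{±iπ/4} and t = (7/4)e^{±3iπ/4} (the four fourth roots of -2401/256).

Let g(z) = f(z)e^{-iωz}; for large |z| the factor e^{-iωz} decays in the lower half-plane when ω > 0 and in the upper half-plane when ω < 0.

Case ω > 0 (lower half-plane, clockwise contour ⇒ F(ω) = -2πi·ΣRes):
  Res_{z = - \frac{7 \sqrt{2}}{8} - \frac{7 \sqrt{2} i}{8}} g(z) = \frac{8 \sqrt{2} \left(1 + i\right) e^{\frac{7 \sqrt{2} \omega \left(-1 + i\right)}{8}}}{49}
  Res_{z = \frac{7 \sqrt{2}}{8} - \frac{7 \sqrt{2} i}{8}} g(z) = \frac{8 \sqrt{2} \left(-1 + i\right) e^{- \frac{7 \sqrt{2} \omega \left(1 + i\right)}{8}}}{49}
  F(ω) = -2πi·ΣRes = \frac{16 \sqrt{2} \pi \left(\left(1 - i\right) e^{\frac{7 \sqrt{2} i \omega}{4}} + 1 + i\right) e^{- \frac{7 \sqrt{2} \omega \left(1 + i\right)}{8}}}{49} = \frac{64 \pi e^{- \frac{7 \sqrt{2} \omega}{8}} \sin{\left(\frac{7 \sqrt{2} \omega}{8} + \frac{\pi}{4} \right)}}{49}

Case ω < 0 (upper half-plane, counterclockwise contour ⇒ F(ω) = +2πi·ΣRes):
  Res_{z = \frac{7 \sqrt{2}}{8} + \frac{7 \sqrt{2} i}{8}} g(z) = - \frac{8 \sqrt{2} \left(1 + i\right) e^{\frac{7 \sqrt{2} \omega \left(1 - i\right)}{8}}}{49}
  Res_{z = - \frac{7 \sqrt{2}}{8} + \frac{7 \sqrt{2} i}{8}} g(z) = \frac{8 \sqrt{2} \left(1 - i\right) e^{\frac{7 \sqrt{2} \omega \left(1 + i\right)}{8}}}{49}
  F(ω) = 2πi·ΣRes = - \frac{16 \sqrt{2} i \pi \left(\left(1 + i\right) e^{\frac{7 \sqrt{2} \omega \left(1 - i\right)}{8}} - \left(1 - i\right) e^{\frac{7 \sqrt{2} \omega \left(1 + i\right)}{8}}\right)}{49} = \frac{64 \pi e^{\frac{7 \sqrt{2} \omega}{8}} \cos{\left(\frac{7 \sqrt{2} \omega}{8} + \frac{\pi}{4} \right)}}{49}

Both cases combine into a single formula in |ω|:

F(ω) = \frac{64 \pi e^{- \frac{7 \sqrt{2} \left|{\omega}\right|}{8}} \sin{\left(\frac{7 \sqrt{2} \left|{\omega}\right|}{8} + \frac{\pi}{4} \right)}}{49}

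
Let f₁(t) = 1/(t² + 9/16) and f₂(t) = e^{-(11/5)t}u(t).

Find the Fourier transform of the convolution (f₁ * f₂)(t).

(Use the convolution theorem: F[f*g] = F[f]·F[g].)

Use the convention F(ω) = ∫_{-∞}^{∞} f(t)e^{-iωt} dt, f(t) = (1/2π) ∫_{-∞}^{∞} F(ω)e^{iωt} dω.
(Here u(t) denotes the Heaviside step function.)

F[f₁*f₂](ω) = \frac{20 \pi e^{- \frac{3 \left|{\omega}\right|}{4}}}{3 \left(5 i \omega + 11\right)}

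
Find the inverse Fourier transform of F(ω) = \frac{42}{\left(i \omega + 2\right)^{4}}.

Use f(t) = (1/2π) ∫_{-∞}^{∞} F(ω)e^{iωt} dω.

f(t) = 7 t^{3} e^{- 2 t} u\left(t\right)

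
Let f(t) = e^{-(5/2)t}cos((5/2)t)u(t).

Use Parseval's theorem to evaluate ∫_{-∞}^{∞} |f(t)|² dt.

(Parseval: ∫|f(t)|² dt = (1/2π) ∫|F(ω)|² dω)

∫|f(t)|² dt = \frac{3}{20}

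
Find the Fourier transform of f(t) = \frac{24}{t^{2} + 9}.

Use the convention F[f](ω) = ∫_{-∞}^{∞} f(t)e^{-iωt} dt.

F(ω) = 8 \pi e^{- 3 \left|{\omega}\right|}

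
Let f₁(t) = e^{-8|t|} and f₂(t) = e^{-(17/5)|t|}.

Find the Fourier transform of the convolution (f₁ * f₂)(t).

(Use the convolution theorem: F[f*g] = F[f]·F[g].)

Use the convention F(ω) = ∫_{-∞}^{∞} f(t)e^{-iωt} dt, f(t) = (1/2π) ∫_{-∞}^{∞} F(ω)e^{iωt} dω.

F[f₁*f₂](ω) = \frac{2720}{\left(\omega^{2} + 64\right) \left(25 \omega^{2} + 289\right)}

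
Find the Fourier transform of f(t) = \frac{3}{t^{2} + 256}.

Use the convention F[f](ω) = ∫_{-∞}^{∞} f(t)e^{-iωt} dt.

F(ω) = \frac{3 \pi e^{- 16 \left|{\omega}\right|}}{16}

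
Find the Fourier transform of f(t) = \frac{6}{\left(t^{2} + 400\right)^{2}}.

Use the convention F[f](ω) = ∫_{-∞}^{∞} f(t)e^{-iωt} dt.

F(ω) = \frac{3 \pi \left(20 \left|{\omega}\right| + 1\right) e^{- 20 \left|{\omega}\right|}}{8000}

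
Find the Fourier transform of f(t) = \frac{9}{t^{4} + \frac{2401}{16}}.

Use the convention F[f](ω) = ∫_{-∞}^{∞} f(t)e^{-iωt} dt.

F(ω) = \frac{72 \pi e^{- \frac{7 \sqrt{2} \left|{\omega}\right|}{4}} \sin{\left(\frac{7 \sqrt{2} \left|{\omega}\right|}{4} + \frac{\pi}{4} \right)}}{343}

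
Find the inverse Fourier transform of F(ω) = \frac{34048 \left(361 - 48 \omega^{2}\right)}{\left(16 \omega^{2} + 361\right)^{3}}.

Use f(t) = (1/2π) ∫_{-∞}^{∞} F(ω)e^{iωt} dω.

f(t) = 7 t^{2} e^{- \frac{19 \left|{t}\right|}{4}}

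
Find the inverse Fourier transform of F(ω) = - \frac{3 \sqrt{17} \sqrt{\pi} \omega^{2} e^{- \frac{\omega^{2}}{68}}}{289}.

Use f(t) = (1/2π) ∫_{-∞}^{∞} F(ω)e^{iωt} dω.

f(t) = 3 \left(68 t^{2} - 2\right) e^{- 17 t^{2}}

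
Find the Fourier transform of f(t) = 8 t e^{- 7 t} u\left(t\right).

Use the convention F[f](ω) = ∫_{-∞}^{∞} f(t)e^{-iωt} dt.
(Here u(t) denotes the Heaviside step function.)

F(ω) = \frac{8}{\left(i \omega + 7\right)^{2}}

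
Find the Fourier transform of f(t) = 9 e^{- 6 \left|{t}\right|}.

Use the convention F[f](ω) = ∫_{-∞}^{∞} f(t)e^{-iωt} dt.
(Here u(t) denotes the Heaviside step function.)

F(ω) = \frac{108}{\omega^{2} + 36}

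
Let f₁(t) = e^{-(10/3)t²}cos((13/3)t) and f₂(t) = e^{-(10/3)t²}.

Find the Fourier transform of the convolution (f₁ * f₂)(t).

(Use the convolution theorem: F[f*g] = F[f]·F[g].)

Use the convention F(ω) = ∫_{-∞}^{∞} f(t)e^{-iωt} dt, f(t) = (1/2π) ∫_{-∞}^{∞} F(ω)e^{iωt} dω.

F[f₁*f₂](ω) = \frac{3 \pi \left(e^{\frac{13 \omega}{10}} + 1\right) e^{- \frac{3 \omega^{2}}{20} - \frac{13 \omega}{20} - \frac{169}{120}}}{20}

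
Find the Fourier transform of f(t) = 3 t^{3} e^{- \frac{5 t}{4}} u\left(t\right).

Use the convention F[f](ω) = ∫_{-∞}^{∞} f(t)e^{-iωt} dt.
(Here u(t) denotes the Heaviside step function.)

F(ω) = \frac{4608}{\left(4 i \omega + 5\right)^{4}}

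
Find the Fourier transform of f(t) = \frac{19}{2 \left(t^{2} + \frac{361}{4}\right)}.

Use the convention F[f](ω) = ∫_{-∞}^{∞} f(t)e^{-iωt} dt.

F(ω) = \pi e^{- \frac{19 \left|{\omega}\right|}{2}}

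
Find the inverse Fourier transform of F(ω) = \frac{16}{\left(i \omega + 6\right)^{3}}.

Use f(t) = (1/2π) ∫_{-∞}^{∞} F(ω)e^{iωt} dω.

f(t) = 8 t^{2} e^{- 6 t} u\left(t\right)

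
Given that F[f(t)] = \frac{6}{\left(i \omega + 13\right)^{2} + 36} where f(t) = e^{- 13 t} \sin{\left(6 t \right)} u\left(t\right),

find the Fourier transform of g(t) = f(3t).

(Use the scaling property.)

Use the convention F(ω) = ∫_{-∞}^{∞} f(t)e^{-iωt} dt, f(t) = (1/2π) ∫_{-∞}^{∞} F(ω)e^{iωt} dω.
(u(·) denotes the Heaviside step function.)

F[g](ω) = \frac{18}{\left(i \omega + 39\right)^{2} + 324}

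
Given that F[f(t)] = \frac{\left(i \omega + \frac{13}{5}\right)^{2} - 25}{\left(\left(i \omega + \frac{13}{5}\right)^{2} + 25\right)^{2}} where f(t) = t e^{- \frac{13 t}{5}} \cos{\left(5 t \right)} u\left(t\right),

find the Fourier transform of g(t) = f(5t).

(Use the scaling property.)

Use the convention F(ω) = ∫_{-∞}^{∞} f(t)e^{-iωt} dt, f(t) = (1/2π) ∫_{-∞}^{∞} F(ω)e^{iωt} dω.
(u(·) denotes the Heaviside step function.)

F[g](ω) = \frac{5 \left(\left(i \omega + 13\right)^{2} - 625\right)}{\left(\left(i \omega + 13\right)^{2} + 625\right)^{2}}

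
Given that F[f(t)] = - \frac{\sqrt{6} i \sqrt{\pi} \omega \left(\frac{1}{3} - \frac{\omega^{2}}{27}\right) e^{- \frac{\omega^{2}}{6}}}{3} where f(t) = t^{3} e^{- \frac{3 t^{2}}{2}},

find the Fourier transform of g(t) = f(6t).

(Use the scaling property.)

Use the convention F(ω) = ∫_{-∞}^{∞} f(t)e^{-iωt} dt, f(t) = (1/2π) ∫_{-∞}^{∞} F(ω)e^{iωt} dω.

F[g](ω) = \frac{\sqrt{6} i \sqrt{\pi} \omega \left(\omega^{2} - 324\right) e^{- \frac{\omega^{2}}{216}}}{104976}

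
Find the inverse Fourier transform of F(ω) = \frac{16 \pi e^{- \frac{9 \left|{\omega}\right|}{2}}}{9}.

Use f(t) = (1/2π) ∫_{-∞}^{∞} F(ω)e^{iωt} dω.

f(t) = \frac{8}{t^{2} + \frac{81}{4}}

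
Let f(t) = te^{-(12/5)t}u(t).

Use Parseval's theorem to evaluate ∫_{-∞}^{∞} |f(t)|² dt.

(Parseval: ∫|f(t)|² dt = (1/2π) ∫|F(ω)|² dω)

∫|f(t)|² dt = \frac{125}{6912}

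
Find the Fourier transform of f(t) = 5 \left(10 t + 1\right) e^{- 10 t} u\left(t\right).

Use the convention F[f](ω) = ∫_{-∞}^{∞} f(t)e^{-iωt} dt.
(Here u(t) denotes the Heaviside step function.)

F(ω) = \frac{5 \left(- i \omega - 20\right)}{\omega^{2} - 20 i \omega - 100}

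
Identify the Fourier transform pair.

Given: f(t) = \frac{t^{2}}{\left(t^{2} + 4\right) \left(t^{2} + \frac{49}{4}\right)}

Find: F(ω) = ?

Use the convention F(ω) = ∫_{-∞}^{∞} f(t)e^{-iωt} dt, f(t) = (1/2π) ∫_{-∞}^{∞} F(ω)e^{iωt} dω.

F(ω) = - \frac{8 \pi e^{- 2 \left|{\omega}\right|}}{33} + \frac{14 \pi e^{- \frac{7 \left|{\omega}\right|}{2}}}{33}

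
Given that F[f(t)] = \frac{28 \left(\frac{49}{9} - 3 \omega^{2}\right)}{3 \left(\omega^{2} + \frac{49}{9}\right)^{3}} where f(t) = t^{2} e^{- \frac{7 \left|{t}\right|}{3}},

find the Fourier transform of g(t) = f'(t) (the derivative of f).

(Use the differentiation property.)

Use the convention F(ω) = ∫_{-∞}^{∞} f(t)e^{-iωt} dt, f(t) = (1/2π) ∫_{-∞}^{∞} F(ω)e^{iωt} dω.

F[g](ω) = - \frac{756 i \omega \left(27 \omega^{2} - 49\right)}{\left(9 \omega^{2} + 49\right)^{3}}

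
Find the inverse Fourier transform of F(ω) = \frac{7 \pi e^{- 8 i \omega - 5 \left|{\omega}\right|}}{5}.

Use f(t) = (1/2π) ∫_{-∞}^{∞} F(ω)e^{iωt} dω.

f(t) = \frac{7}{\left(t - 8\right)^{2} + 25}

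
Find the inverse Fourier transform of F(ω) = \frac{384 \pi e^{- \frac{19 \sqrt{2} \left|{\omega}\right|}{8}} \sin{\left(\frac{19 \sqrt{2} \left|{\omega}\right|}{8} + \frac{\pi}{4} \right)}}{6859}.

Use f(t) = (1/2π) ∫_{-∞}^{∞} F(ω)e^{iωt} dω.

f(t) = \frac{6}{t^{4} + \frac{130321}{256}}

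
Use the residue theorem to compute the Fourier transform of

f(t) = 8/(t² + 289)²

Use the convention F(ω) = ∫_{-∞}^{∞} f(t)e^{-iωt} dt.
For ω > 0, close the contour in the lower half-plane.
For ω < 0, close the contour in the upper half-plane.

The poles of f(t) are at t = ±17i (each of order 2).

Let g(z) = f(z)e^{-iωz}; for large |z| the factor e^{-iωz} decays in the lower half-plane when ω > 0 and in the upper half-plane when ω < 0.

Case ω > 0 (lower half-plane, clockwise contour ⇒ F(ω) = -2πi·ΣRes):
  Res_{z = - 17 i} g(z) = \frac{2 i \left(17 \omega + 1\right) e^{- 17 \omega}}{4913} (pole of order 2)
  F(ω) = -2πi·ΣRes = \frac{4 \pi \left(17 \omega + 1\right) e^{- 17 \omega}}{4913}

Case ω < 0 (upper half-plane, counterclockwise contour ⇒ F(ω) = +2πi·ΣRes):
  Res_{z = 17 i} g(z) = \frac{2 i \left(17 \omega - 1\right) e^{17 \omega}}{4913} (pole of order 2)
  F(ω) = 2πi·ΣRes = \frac{4 \pi \left(1 - 17 \omega\right) e^{17 \omega}}{4913}

Both cases combine into a single formula in |ω|:

F(ω) = \frac{4 \pi \left(17 \left|{\omega}\right| + 1\right) e^{- 17 \left|{\omega}\right|}}{4913}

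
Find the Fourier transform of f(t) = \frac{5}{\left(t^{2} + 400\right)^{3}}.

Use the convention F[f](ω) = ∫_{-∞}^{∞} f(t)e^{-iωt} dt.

F(ω) = \frac{\pi \left(400 \omega^{2} + 60 \left|{\omega}\right| + 3\right) e^{- 20 \left|{\omega}\right|}}{5120000}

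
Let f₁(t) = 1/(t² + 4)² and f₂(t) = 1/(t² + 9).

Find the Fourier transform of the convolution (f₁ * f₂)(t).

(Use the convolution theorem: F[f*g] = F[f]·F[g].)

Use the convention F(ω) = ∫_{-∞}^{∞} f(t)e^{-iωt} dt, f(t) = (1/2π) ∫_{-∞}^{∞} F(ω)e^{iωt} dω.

F[f₁*f₂](ω) = \frac{\pi^{2} \left(2 \left|{\omega}\right| + 1\right) e^{- 5 \left|{\omega}\right|}}{48}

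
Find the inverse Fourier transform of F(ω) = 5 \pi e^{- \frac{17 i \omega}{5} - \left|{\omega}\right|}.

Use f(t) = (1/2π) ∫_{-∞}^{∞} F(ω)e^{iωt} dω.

f(t) = \frac{5}{\left(t - \frac{17}{5}\right)^{2} + 1}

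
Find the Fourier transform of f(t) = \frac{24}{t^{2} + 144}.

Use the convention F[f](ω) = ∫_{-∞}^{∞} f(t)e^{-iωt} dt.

F(ω) = 2 \pi e^{- 12 \left|{\omega}\right|}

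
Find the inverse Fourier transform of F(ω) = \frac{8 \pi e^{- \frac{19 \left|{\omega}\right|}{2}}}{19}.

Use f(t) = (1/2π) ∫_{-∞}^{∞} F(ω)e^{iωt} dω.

f(t) = \frac{4}{t^{2} + \frac{361}{4}}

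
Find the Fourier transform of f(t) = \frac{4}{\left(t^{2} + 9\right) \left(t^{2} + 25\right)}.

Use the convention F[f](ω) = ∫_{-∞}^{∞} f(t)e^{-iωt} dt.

F(ω) = \frac{\pi \left(5 e^{2 \left|{\omega}\right|} - 3\right) e^{- 5 \left|{\omega}\right|}}{60}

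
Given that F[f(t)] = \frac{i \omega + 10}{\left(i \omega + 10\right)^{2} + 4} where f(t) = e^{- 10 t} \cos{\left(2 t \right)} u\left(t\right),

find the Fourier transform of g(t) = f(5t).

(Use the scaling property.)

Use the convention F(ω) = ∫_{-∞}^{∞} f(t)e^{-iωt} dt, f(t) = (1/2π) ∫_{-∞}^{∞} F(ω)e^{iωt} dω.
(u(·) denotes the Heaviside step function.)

F[g](ω) = \frac{i \omega + 50}{\left(i \omega + 50\right)^{2} + 100}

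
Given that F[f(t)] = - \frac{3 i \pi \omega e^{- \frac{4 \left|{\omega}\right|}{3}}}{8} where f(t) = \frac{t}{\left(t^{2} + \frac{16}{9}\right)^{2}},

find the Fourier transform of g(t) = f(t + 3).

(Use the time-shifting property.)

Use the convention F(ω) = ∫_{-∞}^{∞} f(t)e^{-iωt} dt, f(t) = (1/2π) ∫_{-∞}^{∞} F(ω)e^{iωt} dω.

F[g](ω) = - \frac{3 i \pi \omega e^{3 i \omega - \frac{4 \left|{\omega}\right|}{3}}}{8}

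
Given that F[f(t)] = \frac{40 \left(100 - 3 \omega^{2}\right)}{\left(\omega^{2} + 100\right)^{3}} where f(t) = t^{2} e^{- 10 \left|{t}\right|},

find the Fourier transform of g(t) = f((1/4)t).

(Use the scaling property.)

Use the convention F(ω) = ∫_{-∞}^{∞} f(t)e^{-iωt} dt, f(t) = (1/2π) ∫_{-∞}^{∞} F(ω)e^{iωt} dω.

F[g](ω) = \frac{10 \left(25 - 12 \omega^{2}\right)}{\left(4 \omega^{2} + 25\right)^{3}}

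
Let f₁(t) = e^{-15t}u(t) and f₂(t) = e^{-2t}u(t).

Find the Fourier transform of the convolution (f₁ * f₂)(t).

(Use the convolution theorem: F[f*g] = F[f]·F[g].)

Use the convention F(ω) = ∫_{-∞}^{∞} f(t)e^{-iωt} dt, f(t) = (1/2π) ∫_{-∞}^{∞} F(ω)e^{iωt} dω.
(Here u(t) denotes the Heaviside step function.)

F[f₁*f₂](ω) = \frac{1}{\left(i \omega + 2\right) \left(i \omega + 15\right)}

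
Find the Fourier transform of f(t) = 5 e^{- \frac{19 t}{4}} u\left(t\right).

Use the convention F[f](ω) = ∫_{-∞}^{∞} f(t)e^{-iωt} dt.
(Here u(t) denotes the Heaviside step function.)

F(ω) = \frac{20}{4 i \omega + 19}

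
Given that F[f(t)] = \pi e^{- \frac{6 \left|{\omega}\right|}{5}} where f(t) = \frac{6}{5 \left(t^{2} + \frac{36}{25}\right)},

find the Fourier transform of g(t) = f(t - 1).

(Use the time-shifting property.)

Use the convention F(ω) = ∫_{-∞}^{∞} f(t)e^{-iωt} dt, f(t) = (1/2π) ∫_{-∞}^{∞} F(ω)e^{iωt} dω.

F[g](ω) = \pi e^{- i \omega - \frac{6 \left|{\omega}\right|}{5}}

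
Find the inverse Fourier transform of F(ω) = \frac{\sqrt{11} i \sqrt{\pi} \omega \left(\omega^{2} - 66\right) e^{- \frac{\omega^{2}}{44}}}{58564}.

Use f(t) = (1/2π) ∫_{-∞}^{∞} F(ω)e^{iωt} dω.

f(t) = 2 t^{3} e^{- 11 t^{2}}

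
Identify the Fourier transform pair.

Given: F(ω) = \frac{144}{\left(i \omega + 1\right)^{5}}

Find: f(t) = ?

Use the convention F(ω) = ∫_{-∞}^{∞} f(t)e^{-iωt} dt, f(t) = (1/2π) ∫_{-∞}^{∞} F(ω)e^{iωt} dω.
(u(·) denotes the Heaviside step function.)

f(t) = 6 t^{4} e^{- t} u\left(t\right)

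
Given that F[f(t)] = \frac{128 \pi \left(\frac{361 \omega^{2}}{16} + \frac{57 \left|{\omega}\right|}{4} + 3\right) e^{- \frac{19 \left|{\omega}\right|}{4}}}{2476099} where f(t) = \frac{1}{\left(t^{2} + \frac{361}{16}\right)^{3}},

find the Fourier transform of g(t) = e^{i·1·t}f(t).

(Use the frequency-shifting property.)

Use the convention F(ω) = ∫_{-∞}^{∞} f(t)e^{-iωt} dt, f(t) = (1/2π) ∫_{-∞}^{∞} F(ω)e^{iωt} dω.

F[g](ω) = \frac{8 \pi \left(361 \left(\omega - 1\right)^{2} + 228 \left|{\omega - 1}\right| + 48\right) e^{- \frac{19 \left|{\omega - 1}\right|}{4}}}{2476099}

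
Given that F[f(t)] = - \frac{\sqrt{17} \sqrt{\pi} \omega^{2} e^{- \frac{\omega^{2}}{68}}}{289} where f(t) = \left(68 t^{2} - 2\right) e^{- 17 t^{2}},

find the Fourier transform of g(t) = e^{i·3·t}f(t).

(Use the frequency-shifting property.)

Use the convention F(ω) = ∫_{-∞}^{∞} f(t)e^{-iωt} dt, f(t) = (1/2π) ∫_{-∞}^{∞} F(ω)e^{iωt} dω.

F[g](ω) = - \frac{\sqrt{17} \sqrt{\pi} \left(\omega - 3\right)^{2} e^{- \frac{\left(\omega - 3\right)^{2}}{68}}}{289}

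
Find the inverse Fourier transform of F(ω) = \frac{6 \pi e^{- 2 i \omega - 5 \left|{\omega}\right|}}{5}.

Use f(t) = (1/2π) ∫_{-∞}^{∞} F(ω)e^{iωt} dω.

f(t) = \frac{6}{\left(t - 2\right)^{2} + 25}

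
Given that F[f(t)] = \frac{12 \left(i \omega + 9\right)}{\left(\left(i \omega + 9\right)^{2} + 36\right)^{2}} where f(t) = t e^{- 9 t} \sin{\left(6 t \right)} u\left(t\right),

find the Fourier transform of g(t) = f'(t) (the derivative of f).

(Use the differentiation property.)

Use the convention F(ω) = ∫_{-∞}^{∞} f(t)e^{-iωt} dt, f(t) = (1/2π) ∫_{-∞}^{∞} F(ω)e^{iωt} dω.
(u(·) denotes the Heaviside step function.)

F[g](ω) = \frac{12 i \omega \left(i \omega + 9\right)}{\left(\left(i \omega + 9\right)^{2} + 36\right)^{2}}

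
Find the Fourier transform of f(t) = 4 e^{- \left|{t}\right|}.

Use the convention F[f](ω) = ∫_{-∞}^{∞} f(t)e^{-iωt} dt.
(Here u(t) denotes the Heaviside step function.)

F(ω) = \frac{8}{\omega^{2} + 1}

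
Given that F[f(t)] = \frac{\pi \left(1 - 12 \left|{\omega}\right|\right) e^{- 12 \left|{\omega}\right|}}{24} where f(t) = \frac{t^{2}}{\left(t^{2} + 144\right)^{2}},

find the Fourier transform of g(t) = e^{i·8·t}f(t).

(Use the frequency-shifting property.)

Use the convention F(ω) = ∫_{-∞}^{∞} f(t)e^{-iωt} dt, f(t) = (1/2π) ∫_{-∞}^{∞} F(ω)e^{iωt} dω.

F[g](ω) = \frac{\pi \left(1 - 12 \left|{\omega - 8}\right|\right) e^{- 12 \left|{\omega - 8}\right|}}{24}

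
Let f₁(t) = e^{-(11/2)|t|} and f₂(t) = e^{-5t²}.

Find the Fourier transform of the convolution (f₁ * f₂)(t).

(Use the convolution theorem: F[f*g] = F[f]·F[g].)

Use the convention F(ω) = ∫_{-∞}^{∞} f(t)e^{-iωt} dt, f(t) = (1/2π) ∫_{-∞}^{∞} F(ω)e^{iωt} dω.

F[f₁*f₂](ω) = \frac{44 \sqrt{5} \sqrt{\pi} e^{- \frac{\omega^{2}}{20}}}{5 \left(4 \omega^{2} + 121\right)}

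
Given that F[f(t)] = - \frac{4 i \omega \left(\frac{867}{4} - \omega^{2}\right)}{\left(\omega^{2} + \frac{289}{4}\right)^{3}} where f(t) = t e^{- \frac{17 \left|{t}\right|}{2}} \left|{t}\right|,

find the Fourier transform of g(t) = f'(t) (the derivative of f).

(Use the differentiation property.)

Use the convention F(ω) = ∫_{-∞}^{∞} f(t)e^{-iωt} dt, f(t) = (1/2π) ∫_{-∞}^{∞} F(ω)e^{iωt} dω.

F[g](ω) = \frac{\omega^{2} \left(55488 - 256 \omega^{2}\right)}{\left(4 \omega^{2} + 289\right)^{3}}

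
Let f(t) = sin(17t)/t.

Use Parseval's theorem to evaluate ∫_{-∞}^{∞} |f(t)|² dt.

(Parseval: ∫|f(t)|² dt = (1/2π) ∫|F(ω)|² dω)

∫|f(t)|² dt = 17 \pi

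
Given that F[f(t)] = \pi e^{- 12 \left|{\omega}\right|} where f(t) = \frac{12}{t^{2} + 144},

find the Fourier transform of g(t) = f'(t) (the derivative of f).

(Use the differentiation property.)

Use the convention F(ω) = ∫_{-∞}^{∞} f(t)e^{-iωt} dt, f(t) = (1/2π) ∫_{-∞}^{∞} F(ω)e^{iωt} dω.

F[g](ω) = i \pi \omega e^{- 12 \left|{\omega}\right|}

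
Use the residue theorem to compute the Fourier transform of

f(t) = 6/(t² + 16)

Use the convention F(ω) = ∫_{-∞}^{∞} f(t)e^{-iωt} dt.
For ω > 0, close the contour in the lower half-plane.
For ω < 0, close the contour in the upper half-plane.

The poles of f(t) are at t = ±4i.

Let g(z) = f(z)e^{-iωz}; for large |z| the factor e^{-iωz} decays in the lower half-plane when ω > 0 and in the upper half-plane when ω < 0.

Case ω > 0 (lower half-plane, clockwise contour ⇒ F(ω) = -2πi·ΣRes):
  Res_{z = - 4 i} g(z) = \frac{3 i e^{- 4 \omega}}{4}
  F(ω) = -2πi·ΣRes = \frac{3 \pi e^{- 4 \omega}}{2}

Case ω < 0 (upper half-plane, counterclockwise contour ⇒ F(ω) = +2πi·ΣRes):
  Res_{z = 4 i} g(z) = - \frac{3 i e^{4 \omega}}{4}
  F(ω) = 2πi·ΣRes = \frac{3 \pi e^{4 \omega}}{2}

Both cases combine into a single formula in |ω|:

F(ω) = \frac{3 \pi e^{- 4 \left|{\omega}\right|}}{2}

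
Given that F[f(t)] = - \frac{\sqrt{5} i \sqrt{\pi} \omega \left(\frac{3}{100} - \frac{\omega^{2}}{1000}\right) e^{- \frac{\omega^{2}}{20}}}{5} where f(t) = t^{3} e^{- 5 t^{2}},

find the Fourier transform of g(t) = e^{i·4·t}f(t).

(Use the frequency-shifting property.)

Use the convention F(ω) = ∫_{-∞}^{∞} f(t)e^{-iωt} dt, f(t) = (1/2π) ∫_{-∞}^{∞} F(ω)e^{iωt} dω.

F[g](ω) = \frac{\sqrt{5} i \sqrt{\pi} \left(\omega - 4\right) \left(\left(\omega - 4\right)^{2} - 30\right) e^{- \frac{\left(\omega - 4\right)^{2}}{20}}}{5000}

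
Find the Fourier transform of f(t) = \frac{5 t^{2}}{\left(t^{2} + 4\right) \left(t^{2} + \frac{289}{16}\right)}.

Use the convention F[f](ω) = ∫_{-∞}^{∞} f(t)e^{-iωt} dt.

F(ω) = - \frac{32 \pi e^{- 2 \left|{\omega}\right|}}{45} + \frac{68 \pi e^{- \frac{17 \left|{\omega}\right|}{4}}}{45}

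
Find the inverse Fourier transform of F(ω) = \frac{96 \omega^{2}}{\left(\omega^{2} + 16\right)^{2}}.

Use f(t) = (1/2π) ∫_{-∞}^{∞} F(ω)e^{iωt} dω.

f(t) = 6 \left(1 - 4 \left|{t}\right|\right) e^{- 4 \left|{t}\right|}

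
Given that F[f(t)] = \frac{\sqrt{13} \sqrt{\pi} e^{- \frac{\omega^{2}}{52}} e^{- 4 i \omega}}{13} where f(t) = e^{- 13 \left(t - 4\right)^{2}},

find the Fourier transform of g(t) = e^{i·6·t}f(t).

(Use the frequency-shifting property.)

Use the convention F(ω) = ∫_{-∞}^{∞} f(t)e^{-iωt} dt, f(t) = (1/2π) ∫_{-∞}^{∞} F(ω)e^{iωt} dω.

F[g](ω) = \frac{\sqrt{13} \sqrt{\pi} e^{- \frac{\left(\omega - 6\right) \left(\omega - 6 + 208 i\right)}{52}}}{13}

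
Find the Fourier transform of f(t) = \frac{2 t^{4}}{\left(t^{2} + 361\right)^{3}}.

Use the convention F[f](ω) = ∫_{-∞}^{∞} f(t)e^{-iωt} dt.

F(ω) = \frac{\pi \left(361 \omega^{2} - 95 \left|{\omega}\right| + 3\right) e^{- 19 \left|{\omega}\right|}}{76}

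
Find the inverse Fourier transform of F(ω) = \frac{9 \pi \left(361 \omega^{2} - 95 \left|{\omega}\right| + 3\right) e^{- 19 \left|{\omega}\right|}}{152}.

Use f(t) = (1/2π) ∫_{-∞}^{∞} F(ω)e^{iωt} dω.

f(t) = \frac{9 t^{4}}{\left(t^{2} + 361\right)^{3}}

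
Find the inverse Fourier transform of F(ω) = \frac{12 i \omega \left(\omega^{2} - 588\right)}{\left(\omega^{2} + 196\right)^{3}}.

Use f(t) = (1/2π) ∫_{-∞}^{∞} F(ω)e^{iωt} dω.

f(t) = 3 t e^{- 14 \left|{t}\right|} \left|{t}\right|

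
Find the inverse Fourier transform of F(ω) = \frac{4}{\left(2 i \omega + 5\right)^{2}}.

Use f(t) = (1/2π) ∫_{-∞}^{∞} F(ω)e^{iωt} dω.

f(t) = t e^{- \frac{5 t}{2}} u\left(t\right)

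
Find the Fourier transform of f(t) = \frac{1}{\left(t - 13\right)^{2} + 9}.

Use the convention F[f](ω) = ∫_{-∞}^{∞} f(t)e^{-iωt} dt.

F(ω) = \frac{\pi e^{- 13 i \omega - 3 \left|{\omega}\right|}}{3}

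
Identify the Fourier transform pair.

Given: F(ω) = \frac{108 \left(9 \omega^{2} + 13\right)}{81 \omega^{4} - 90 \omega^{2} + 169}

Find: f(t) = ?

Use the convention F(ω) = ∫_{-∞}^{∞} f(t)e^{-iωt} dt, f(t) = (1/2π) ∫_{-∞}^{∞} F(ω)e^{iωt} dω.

f(t) = 9 e^{- \frac{2 \left|{t}\right|}{3}} \cos{\left(\left|{t}\right| \right)}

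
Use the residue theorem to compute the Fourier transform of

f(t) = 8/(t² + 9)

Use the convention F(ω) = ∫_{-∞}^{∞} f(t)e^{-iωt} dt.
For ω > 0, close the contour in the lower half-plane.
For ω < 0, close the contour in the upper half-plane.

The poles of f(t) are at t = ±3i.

Let g(z) = f(z)e^{-iωz}; for large |z| the factor e^{-iωz} decays in the lower half-plane when ω > 0 and in the upper half-plane when ω < 0.

Case ω > 0 (lower half-plane, clockwise contour ⇒ F(ω) = -2πi·ΣRes):
  Res_{z = - 3 i} g(z) = \frac{4 i e^{- 3 \omega}}{3}
  F(ω) = -2πi·ΣRes = \frac{8 \pi e^{- 3 \omega}}{3}

Case ω < 0 (upper half-plane, counterclockwise contour ⇒ F(ω) = +2πi·ΣRes):
  Res_{z = 3 i} g(z) = - \frac{4 i e^{3 \omega}}{3}
  F(ω) = 2πi·ΣRes = \frac{8 \pi e^{3 \omega}}{3}

Both cases combine into a single formula in |ω|:

F(ω) = \frac{8 \pi e^{- 3 \left|{\omega}\right|}}{3}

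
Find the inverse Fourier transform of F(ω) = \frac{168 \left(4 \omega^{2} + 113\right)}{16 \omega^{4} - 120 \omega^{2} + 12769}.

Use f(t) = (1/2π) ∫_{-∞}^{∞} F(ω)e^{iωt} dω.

f(t) = 6 e^{- \frac{7 \left|{t}\right|}{2}} \cos{\left(4 \left|{t}\right| \right)}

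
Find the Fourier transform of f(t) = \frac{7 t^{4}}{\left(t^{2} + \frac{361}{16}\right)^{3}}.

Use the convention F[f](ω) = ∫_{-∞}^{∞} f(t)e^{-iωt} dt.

F(ω) = \frac{7 \pi \left(361 \omega^{2} - 380 \left|{\omega}\right| + 48\right) e^{- \frac{19 \left|{\omega}\right|}{4}}}{608}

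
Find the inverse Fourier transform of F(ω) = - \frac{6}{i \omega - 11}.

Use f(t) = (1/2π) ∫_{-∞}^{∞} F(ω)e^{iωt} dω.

f(t) = 6 e^{11 t} u\left(- t\right)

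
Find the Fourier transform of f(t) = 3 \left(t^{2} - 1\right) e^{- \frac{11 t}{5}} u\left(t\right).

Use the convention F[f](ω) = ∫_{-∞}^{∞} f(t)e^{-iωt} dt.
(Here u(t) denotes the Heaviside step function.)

F(ω) = \frac{15 \left(250 i \omega - \left(5 i \omega + 11\right)^{3} + 550\right)}{\left(5 i \omega + 11\right)^{4}}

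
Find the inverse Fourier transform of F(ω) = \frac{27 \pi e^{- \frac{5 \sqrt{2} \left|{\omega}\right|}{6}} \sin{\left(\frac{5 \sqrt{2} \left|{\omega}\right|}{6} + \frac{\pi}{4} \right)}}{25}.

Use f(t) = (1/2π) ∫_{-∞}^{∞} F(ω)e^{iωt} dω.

f(t) = \frac{5}{t^{4} + \frac{625}{81}}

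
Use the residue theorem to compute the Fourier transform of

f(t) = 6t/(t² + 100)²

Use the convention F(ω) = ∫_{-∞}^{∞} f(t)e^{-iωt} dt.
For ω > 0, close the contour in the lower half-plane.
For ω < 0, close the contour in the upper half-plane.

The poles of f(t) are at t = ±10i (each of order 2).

Let g(z) = f(z)e^{-iωz}; for large |z| the factor e^{-iωz} decays in the lower half-plane when ω > 0 and in the upper half-plane when ω < 0.

Case ω > 0 (lower half-plane, clockwise contour ⇒ F(ω) = -2πi·ΣRes):
  Res_{z = - 10 i} g(z) = \frac{3 \omega e^{- 10 \omega}}{20} (pole of order 2)
  F(ω) = -2πi·ΣRes = - \frac{3 i \pi \omega e^{- 10 \omega}}{10}

Case ω < 0 (upper half-plane, counterclockwise contour ⇒ F(ω) = +2πi·ΣRes):
  Res_{z = 10 i} g(z) = - \frac{3 \omega e^{10 \omega}}{20} (pole of order 2)
  F(ω) = 2πi·ΣRes = - \frac{3 i \pi \omega e^{10 \omega}}{10}

Both cases combine into a single formula in |ω|:

F(ω) = - \frac{3 i \pi \omega e^{- 10 \left|{\omega}\right|}}{10}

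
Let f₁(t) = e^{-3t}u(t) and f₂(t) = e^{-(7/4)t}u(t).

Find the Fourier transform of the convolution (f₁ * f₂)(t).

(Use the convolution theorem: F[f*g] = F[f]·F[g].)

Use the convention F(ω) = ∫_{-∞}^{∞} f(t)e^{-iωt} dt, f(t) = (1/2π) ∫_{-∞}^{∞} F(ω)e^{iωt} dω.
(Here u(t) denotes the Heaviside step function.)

F[f₁*f₂](ω) = \frac{4}{\left(i \omega + 3\right) \left(4 i \omega + 7\right)}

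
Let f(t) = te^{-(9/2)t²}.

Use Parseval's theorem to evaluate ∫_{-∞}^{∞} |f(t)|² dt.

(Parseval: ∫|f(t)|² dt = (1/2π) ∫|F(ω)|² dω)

∫|f(t)|² dt = \frac{\sqrt{\pi}}{54}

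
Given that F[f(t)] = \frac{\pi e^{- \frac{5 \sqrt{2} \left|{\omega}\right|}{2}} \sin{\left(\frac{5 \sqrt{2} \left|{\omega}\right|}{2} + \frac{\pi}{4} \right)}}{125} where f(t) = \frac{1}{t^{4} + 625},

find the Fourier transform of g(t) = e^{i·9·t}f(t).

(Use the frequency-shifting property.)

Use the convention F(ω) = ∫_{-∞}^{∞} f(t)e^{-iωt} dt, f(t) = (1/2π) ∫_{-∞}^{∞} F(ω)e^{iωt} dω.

F[g](ω) = \frac{\pi e^{- \frac{5 \sqrt{2} \left|{\omega - 9}\right|}{2}} \sin{\left(\frac{5 \sqrt{2} \left|{\omega - 9}\right|}{2} + \frac{\pi}{4} \right)}}{125}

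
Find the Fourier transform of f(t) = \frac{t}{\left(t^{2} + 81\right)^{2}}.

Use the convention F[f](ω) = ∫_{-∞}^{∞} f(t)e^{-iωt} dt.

F(ω) = - \frac{i \pi \omega e^{- 9 \left|{\omega}\right|}}{18}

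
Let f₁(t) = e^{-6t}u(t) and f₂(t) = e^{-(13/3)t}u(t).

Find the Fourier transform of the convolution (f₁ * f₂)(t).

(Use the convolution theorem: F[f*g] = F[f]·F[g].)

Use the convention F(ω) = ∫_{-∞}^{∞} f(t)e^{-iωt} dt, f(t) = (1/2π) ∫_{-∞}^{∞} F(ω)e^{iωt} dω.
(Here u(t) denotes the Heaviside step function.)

F[f₁*f₂](ω) = \frac{3}{\left(i \omega + 6\right) \left(3 i \omega + 13\right)}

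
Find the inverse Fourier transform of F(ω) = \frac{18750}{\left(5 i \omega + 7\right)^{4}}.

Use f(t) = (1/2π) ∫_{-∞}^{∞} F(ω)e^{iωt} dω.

f(t) = 5 t^{3} e^{- \frac{7 t}{5}} u\left(t\right)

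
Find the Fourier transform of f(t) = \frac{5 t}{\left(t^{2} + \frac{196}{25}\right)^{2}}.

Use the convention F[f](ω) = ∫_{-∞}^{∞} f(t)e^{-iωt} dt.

F(ω) = - \frac{25 i \pi \omega e^{- \frac{14 \left|{\omega}\right|}{5}}}{28}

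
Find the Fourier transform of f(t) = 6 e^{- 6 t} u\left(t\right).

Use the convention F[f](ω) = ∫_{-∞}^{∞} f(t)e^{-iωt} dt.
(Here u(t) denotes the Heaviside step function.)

F(ω) = \frac{6}{i \omega + 6}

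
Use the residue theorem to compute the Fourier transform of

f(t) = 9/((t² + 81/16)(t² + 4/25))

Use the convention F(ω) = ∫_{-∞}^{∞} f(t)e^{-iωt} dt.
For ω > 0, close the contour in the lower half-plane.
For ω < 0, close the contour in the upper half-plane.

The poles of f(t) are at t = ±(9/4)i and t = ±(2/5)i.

Let g(z) = f(z)e^{-iωz}; for large |z| the factor e^{-iωz} decays in the lower half-plane when ω > 0 and in the upper half-plane when ω < 0.

Case ω > 0 (lower half-plane, clockwise contour ⇒ F(ω) = -2πi·ΣRes):
  Res_{z = - \frac{9 i}{4}} g(z) = - \frac{800 i e^{- \frac{9 \omega}{4}}}{1961}
  Res_{z = - \frac{2 i}{5}} g(z) = \frac{4500 i e^{- \frac{2 \omega}{5}}}{1961}
  F(ω) = -2πi·ΣRes = - \frac{1600 \pi e^{- \frac{9 \omega}{4}}}{1961} + \frac{9000 \pi e^{- \frac{2 \omega}{5}}}{1961}

Case ω < 0 (upper half-plane, counterclockwise contour ⇒ F(ω) = +2πi·ΣRes):
  Res_{z = \frac{9 i}{4}} g(z) = \frac{800 i e^{\frac{9 \omega}{4}}}{1961}
  Res_{z = \frac{2 i}{5}} g(z) = - \frac{4500 i e^{\frac{2 \omega}{5}}}{1961}
  F(ω) = 2πi·ΣRes = \frac{200 \pi \left(45 e^{\frac{2 \omega}{5}} - 8 e^{\frac{9 \omega}{4}}\right)}{1961}

Both cases combine into a single formula in |ω|:

F(ω) = - \frac{1600 \pi e^{- \frac{9 \left|{\omega}\right|}{4}}}{1961} + \frac{9000 \pi e^{- \frac{2 \left|{\omega}\right|}{5}}}{1961}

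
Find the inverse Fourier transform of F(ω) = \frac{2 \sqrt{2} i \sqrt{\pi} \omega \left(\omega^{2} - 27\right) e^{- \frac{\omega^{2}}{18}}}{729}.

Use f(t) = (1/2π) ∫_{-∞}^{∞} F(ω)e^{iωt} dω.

f(t) = 6 t^{3} e^{- \frac{9 t^{2}}{2}}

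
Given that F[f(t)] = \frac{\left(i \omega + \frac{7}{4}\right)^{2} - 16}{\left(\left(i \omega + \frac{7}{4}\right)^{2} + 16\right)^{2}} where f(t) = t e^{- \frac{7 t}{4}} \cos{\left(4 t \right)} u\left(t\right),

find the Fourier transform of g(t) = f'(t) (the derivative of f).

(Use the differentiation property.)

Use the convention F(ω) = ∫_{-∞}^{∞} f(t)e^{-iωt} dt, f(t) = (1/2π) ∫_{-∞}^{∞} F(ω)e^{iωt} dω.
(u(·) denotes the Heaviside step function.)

F[g](ω) = \frac{16 i \omega \left(\left(4 i \omega + 7\right)^{2} - 256\right)}{\left(\left(4 i \omega + 7\right)^{2} + 256\right)^{2}}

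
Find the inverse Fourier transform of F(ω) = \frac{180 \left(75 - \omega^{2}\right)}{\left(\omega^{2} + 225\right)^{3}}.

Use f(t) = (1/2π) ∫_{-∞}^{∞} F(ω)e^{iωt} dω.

f(t) = t^{2} e^{- 15 \left|{t}\right|}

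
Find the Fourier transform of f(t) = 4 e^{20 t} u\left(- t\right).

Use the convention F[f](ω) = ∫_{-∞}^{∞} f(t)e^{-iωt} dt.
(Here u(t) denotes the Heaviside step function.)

F(ω) = - \frac{4}{i \omega - 20}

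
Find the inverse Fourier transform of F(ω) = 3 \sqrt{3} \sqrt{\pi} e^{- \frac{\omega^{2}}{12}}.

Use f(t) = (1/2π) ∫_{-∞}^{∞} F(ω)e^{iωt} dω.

f(t) = 9 e^{- 3 t^{2}}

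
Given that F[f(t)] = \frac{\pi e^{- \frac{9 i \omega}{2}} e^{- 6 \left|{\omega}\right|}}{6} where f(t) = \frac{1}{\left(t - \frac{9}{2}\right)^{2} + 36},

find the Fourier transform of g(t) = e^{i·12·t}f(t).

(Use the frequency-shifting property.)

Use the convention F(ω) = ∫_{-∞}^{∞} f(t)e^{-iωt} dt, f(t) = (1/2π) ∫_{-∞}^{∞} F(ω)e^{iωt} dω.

F[g](ω) = \frac{\pi e^{- \frac{9 i \left(\omega - 12\right)}{2} - 6 \left|{\omega - 12}\right|}}{6}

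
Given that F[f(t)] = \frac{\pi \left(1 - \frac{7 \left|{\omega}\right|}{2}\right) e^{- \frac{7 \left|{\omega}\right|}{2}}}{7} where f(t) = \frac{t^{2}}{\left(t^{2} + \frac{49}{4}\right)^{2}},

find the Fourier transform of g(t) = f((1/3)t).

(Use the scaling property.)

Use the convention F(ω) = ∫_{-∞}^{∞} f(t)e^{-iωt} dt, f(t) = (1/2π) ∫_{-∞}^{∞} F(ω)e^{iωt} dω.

F[g](ω) = \frac{3 \pi \left(2 - 21 \left|{\omega}\right|\right) e^{- \frac{21 \left|{\omega}\right|}{2}}}{14}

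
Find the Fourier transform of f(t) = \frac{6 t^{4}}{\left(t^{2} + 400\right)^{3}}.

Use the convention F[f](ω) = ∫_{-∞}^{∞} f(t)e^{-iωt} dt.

F(ω) = \frac{3 \pi \left(400 \omega^{2} - 100 \left|{\omega}\right| + 3\right) e^{- 20 \left|{\omega}\right|}}{80}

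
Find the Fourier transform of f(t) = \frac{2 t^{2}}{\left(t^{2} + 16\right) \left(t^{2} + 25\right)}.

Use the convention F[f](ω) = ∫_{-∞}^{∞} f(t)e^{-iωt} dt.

F(ω) = \frac{2 \pi \left(5 - 4 e^{\left|{\omega}\right|}\right) e^{- 5 \left|{\omega}\right|}}{9}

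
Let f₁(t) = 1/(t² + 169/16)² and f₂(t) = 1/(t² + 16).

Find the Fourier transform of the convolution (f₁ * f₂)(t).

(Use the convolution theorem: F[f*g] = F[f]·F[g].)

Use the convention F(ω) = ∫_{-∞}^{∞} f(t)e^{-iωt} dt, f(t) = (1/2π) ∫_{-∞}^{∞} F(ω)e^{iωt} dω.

F[f₁*f₂](ω) = \frac{2 \pi^{2} \left(13 \left|{\omega}\right| + 4\right) e^{- \frac{29 \left|{\omega}\right|}{4}}}{2197}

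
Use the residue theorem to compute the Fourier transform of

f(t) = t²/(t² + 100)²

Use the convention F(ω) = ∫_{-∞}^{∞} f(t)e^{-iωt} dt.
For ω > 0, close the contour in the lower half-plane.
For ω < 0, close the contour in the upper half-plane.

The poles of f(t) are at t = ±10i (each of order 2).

Let g(z) = f(z)e^{-iωz}; for large |z| the factor e^{-iωz} decays in the lower half-plane when ω > 0 and in the upper half-plane when ω < 0.

Case ω > 0 (lower half-plane, clockwise contour ⇒ F(ω) = -2πi·ΣRes):
  Res_{z = - 10 i} g(z) = \frac{i \left(1 - 10 \omega\right) e^{- 10 \omega}}{40} (pole of order 2)
  F(ω) = -2πi·ΣRes = \frac{\pi \left(1 - 10 \omega\right) e^{- 10 \omega}}{20}

Case ω < 0 (upper half-plane, counterclockwise contour ⇒ F(ω) = +2πi·ΣRes):
  Res_{z = 10 i} g(z) = \frac{i \left(- 10 \omega - 1\right) e^{10 \omega}}{40} (pole of order 2)
  F(ω) = 2πi·ΣRes = \frac{\pi \left(10 \omega + 1\right) e^{10 \omega}}{20}

Both cases combine into a single formula in |ω|:

F(ω) = \frac{\pi \left(1 - 10 \left|{\omega}\right|\right) e^{- 10 \left|{\omega}\right|}}{20}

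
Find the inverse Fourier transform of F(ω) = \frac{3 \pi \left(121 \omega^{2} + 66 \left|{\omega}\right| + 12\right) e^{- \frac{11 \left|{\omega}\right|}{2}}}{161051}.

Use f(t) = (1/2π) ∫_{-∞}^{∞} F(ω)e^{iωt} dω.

f(t) = \frac{3}{\left(t^{2} + \frac{121}{4}\right)^{3}}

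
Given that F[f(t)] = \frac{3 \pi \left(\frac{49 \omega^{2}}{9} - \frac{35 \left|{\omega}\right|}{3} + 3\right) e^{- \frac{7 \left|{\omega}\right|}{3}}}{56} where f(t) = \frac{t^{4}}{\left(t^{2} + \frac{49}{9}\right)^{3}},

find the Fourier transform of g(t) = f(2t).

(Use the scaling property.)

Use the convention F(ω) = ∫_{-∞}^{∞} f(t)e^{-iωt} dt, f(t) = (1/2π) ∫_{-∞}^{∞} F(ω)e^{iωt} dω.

F[g](ω) = \frac{\pi \left(49 \omega^{2} - 210 \left|{\omega}\right| + 108\right) e^{- \frac{7 \left|{\omega}\right|}{6}}}{1344}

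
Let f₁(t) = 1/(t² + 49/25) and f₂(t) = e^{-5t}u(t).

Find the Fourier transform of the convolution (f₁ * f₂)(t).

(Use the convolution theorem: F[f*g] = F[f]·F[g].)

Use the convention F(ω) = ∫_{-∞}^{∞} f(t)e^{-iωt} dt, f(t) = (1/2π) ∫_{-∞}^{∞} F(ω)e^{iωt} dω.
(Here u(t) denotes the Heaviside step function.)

F[f₁*f₂](ω) = \frac{5 \pi e^{- \frac{7 \left|{\omega}\right|}{5}}}{7 \left(i \omega + 5\right)}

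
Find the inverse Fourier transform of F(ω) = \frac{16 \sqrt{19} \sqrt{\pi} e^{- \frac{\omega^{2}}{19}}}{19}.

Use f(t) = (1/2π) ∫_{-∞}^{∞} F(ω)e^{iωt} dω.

f(t) = 8 e^{- \frac{19 t^{2}}{4}}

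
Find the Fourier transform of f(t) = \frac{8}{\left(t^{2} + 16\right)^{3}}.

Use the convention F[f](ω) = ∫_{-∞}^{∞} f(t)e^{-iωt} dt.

F(ω) = \frac{\pi \left(16 \omega^{2} + 12 \left|{\omega}\right| + 3\right) e^{- 4 \left|{\omega}\right|}}{1024}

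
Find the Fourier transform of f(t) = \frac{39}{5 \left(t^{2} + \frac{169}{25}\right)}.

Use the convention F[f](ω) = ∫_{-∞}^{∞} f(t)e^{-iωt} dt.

F(ω) = 3 \pi e^{- \frac{13 \left|{\omega}\right|}{5}}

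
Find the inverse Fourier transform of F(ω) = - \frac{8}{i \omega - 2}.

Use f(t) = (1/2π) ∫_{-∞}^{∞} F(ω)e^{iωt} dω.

f(t) = 8 e^{2 t} u\left(- t\right)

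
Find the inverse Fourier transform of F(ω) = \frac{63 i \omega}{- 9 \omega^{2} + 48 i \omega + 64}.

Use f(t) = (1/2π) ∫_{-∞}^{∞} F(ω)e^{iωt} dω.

f(t) = 7 \left(1 - \frac{8 t}{3}\right) e^{- \frac{8 t}{3}} u\left(t\right)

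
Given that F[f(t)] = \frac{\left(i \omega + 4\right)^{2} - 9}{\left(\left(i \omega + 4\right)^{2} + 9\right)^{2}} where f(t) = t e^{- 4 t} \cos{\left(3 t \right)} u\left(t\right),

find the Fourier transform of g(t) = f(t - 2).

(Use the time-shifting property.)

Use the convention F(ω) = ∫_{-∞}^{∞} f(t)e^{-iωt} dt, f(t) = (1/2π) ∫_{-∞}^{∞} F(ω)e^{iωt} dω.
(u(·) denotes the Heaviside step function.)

F[g](ω) = \frac{\left(\left(i \omega + 4\right)^{2} - 9\right) e^{- 2 i \omega}}{\left(\left(i \omega + 4\right)^{2} + 9\right)^{2}}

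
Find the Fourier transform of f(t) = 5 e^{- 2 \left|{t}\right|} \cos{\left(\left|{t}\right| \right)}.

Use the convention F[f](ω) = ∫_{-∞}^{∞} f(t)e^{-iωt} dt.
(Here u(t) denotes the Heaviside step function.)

F(ω) = \frac{20 \left(\omega^{2} + 5\right)}{\omega^{4} + 6 \omega^{2} + 25}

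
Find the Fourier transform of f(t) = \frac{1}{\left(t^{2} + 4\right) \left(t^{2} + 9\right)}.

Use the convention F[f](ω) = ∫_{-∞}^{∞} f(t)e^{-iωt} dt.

F(ω) = \frac{\pi \left(3 e^{\left|{\omega}\right|} - 2\right) e^{- 3 \left|{\omega}\right|}}{30}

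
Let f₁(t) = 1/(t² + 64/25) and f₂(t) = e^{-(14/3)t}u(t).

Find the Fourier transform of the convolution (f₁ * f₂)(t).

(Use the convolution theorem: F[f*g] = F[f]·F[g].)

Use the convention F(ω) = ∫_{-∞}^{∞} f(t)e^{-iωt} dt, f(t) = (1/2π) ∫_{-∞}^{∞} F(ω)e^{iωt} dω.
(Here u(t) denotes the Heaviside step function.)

F[f₁*f₂](ω) = \frac{15 \pi e^{- \frac{8 \left|{\omega}\right|}{5}}}{8 \left(3 i \omega + 14\right)}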